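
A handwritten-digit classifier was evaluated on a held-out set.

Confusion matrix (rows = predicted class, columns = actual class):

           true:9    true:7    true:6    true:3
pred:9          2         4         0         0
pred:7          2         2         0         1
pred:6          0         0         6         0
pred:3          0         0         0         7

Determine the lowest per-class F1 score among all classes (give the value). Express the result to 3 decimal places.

Per-class F1 score (2·TP/(2·TP+FP+FN)):
  9: TP=2, FP=4+0+0=4, FN=2+0+0=2 → 4/10 = 0.4000
  7: TP=2, FP=2+0+1=3, FN=4+0+0=4 → 4/11 = 0.3636
  6: TP=6, FP=0+0+0=0, FN=0+0+0=0 → 12/12 = 1.0000
  3: TP=7, FP=0+0+0=0, FN=0+1+0=1 → 14/15 = 0.9333
Lowest is class '7' with F1 score = 0.364.

0.364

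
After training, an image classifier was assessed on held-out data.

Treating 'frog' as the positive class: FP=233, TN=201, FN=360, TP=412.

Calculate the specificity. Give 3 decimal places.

0.463

Specificity = TN/(TN+FP) = 201/(201+233) = 0.463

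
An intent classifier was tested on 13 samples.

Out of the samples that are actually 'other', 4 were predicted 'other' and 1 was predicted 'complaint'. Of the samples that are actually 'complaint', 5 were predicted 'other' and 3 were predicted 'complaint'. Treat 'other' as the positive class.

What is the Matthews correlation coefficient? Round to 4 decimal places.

MCC = (TP·TN − FP·FN) / √((TP+FP)(TP+FN)(TN+FP)(TN+FN))
Numerator = 4·3 − 5·1 = 7
Denominator = √(9·5·8·4) = √1440 = 37.9473
MCC = 7 / 37.9473 = 0.1845

0.1845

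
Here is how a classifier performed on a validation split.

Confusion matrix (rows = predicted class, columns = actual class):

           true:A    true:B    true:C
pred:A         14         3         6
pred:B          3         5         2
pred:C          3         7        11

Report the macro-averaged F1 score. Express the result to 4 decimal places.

0.5337

Per-class F1 score (2·TP/(2·TP+FP+FN)):
  A: TP=14, FP=3+6=9, FN=3+3=6 → 28/43 = 0.65116
  B: TP=5, FP=3+2=5, FN=3+7=10 → 10/25 = 0.40000
  C: TP=11, FP=3+7=10, FN=6+2=8 → 22/40 = 0.55000
Macro-F1 score = mean = (0.65116 + 0.40000 + 0.55000) / 3 = 0.5337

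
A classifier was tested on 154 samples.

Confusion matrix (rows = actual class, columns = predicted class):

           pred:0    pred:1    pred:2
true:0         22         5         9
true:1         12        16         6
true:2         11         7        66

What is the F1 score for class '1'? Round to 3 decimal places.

0.516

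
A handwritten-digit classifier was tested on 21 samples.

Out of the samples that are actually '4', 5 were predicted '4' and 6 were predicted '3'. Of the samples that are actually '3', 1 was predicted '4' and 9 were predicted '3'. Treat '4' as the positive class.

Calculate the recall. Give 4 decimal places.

Recall = TP/(TP+FN) = 5/(5+6) = 5/11 = 0.4545

0.4545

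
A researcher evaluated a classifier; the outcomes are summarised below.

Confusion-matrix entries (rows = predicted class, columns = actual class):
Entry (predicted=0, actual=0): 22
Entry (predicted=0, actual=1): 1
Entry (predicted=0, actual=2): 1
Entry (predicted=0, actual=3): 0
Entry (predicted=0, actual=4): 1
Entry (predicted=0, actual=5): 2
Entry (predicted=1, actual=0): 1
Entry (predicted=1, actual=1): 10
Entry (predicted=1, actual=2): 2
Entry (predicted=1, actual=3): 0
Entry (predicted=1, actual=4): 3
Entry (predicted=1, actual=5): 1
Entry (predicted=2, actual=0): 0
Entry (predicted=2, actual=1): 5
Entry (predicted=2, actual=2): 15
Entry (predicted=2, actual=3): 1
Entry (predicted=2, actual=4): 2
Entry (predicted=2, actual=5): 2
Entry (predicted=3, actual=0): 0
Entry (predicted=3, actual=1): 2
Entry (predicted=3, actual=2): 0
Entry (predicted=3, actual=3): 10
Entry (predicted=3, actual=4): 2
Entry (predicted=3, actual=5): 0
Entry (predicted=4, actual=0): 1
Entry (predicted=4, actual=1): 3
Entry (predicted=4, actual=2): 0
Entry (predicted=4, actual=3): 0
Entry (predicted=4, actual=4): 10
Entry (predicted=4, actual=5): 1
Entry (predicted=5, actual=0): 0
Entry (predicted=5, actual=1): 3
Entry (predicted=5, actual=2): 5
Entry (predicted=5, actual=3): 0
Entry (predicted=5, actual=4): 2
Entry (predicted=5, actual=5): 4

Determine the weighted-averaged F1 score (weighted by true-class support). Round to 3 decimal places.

0.628

Per-class F1 score (2·TP/(2·TP+FP+FN)):
  0: TP=22, FP=1+1+0+1+2=5, FN=1+0+0+1+0=2 → 44/51 = 0.8627
  1: TP=10, FP=1+2+0+3+1=7, FN=1+5+2+3+3=14 → 20/41 = 0.4878
  2: TP=15, FP=0+5+1+2+2=10, FN=1+2+0+0+5=8 → 30/48 = 0.6250
  3: TP=10, FP=0+2+0+2+0=4, FN=0+0+1+0+0=1 → 20/25 = 0.8000
  4: TP=10, FP=1+3+0+0+1=5, FN=1+3+2+2+2=10 → 20/35 = 0.5714
  5: TP=4, FP=0+3+5+0+2=10, FN=2+1+2+0+1=6 → 8/24 = 0.3333
Weighted-F1 score = Σ (supportᵢ/N)·F1 scoreᵢ with N=112: (24/112)·0.8627 + (24/112)·0.4878 + (23/112)·0.6250 + (11/112)·0.8000 + (20/112)·0.5714 + (10/112)·0.3333 = 0.628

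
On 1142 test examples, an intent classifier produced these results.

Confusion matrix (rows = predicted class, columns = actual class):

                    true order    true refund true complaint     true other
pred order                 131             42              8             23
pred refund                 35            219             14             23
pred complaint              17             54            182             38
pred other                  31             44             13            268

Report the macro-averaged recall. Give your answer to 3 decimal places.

0.706

Per-class recall (TP/(TP+FN)):
  order: TP=131, FN=35+17+31=83 → 131/214 = 0.6121
  refund: TP=219, FN=42+54+44=140 → 219/359 = 0.6100
  complaint: TP=182, FN=8+14+13=35 → 182/217 = 0.8387
  other: TP=268, FN=23+23+38=84 → 268/352 = 0.7614
Macro-recall = mean = (0.6121 + 0.6100 + 0.8387 + 0.7614) / 4 = 0.706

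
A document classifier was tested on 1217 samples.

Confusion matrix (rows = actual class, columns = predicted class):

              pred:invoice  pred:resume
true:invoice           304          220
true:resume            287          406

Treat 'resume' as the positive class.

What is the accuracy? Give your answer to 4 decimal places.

0.5834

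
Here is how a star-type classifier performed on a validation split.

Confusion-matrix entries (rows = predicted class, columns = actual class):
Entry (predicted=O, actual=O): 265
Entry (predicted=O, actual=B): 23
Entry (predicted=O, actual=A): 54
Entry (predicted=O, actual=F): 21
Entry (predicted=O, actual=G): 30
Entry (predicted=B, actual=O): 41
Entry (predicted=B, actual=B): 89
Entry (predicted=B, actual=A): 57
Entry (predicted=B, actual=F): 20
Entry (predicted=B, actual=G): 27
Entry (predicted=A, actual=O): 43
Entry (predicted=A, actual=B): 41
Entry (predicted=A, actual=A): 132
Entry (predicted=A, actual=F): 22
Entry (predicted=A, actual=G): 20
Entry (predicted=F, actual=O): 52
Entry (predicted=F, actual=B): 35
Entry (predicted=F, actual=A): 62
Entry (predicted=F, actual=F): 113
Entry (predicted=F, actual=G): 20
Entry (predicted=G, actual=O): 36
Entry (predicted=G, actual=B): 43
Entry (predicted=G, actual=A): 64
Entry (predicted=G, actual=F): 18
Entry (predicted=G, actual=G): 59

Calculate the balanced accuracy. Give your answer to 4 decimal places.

0.4620

Balanced accuracy = mean of per-class recall.
  O: recall = 265/437 = 0.60641
  B: recall = 89/231 = 0.38528
  A: recall = 132/369 = 0.35772
  F: recall = 113/194 = 0.58247
  G: recall = 59/156 = 0.37821
Mean = (0.60641 + 0.38528 + 0.35772 + 0.58247 + 0.37821) / 5 = 0.4620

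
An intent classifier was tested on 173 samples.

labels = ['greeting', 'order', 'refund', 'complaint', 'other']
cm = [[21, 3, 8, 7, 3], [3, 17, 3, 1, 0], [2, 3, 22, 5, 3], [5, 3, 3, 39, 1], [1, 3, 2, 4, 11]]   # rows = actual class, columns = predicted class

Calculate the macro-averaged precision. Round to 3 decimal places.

0.626

Per-class precision (TP/(TP+FP)):
  greeting: TP=21, FP=3+2+5+1=11 → 21/32 = 0.6563
  order: TP=17, FP=3+3+3+3=12 → 17/29 = 0.5862
  refund: TP=22, FP=8+3+3+2=16 → 22/38 = 0.5789
  complaint: TP=39, FP=7+1+5+4=17 → 39/56 = 0.6964
  other: TP=11, FP=3+0+3+1=7 → 11/18 = 0.6111
Macro-precision = mean = (0.6563 + 0.5862 + 0.5789 + 0.6964 + 0.6111) / 5 = 0.626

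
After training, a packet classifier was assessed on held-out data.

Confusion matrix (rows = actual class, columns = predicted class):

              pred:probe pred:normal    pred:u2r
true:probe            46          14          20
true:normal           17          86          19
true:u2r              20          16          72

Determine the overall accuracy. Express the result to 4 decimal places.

0.6581

Accuracy = trace / total = (46+86+72=204) / 310 = 204/310 = 0.6581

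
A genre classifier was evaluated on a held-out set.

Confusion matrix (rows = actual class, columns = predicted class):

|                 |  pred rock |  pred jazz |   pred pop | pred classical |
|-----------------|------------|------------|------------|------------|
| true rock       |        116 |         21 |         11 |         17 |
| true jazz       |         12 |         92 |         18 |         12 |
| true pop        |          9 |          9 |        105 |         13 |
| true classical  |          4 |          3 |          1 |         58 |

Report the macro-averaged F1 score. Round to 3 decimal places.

0.736

Per-class F1 score (2·TP/(2·TP+FP+FN)):
  rock: TP=116, FP=12+9+4=25, FN=21+11+17=49 → 232/306 = 0.7582
  jazz: TP=92, FP=21+9+3=33, FN=12+18+12=42 → 184/259 = 0.7104
  pop: TP=105, FP=11+18+1=30, FN=9+9+13=31 → 210/271 = 0.7749
  classical: TP=58, FP=17+12+13=42, FN=4+3+1=8 → 116/166 = 0.6988
Macro-F1 score = mean = (0.7582 + 0.7104 + 0.7749 + 0.6988) / 4 = 0.736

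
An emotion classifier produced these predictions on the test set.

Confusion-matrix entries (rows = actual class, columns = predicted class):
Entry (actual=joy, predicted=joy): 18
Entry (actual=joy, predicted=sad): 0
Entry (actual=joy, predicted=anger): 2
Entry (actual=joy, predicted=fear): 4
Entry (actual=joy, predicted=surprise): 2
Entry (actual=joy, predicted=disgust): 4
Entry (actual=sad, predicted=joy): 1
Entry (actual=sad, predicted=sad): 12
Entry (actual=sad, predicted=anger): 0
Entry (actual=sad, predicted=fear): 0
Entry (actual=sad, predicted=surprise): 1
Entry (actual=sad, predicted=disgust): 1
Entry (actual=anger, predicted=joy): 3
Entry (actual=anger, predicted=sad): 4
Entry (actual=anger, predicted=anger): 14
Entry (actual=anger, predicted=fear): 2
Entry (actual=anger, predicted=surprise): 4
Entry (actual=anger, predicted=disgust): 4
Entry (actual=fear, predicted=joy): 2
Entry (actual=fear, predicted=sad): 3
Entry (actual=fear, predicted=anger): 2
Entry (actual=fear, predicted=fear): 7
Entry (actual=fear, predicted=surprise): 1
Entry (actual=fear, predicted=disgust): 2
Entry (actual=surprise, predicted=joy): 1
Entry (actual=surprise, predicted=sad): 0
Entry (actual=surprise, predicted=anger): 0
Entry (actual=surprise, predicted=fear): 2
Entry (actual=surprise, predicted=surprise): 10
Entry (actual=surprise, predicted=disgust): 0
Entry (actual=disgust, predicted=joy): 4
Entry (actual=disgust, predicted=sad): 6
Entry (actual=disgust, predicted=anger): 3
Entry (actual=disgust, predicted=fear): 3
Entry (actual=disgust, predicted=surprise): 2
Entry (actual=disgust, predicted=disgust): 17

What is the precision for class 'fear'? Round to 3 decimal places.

0.389

precision = TP/(TP+FP).
fear: TP=7, FP=4+0+2+2+3=11 → 7/18 = 0.3889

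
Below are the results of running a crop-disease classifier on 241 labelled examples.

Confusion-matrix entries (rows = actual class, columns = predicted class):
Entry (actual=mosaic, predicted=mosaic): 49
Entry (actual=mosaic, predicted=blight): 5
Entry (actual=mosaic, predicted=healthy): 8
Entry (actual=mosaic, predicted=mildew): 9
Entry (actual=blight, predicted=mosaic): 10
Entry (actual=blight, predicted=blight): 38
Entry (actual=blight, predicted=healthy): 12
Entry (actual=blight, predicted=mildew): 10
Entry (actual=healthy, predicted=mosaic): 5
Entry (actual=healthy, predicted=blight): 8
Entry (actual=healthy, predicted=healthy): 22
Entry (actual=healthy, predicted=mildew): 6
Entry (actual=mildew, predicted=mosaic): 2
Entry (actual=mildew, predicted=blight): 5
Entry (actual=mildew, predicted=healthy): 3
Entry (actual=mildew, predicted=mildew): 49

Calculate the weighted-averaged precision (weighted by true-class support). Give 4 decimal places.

Per-class precision (TP/(TP+FP)):
  mosaic: TP=49, FP=10+5+2=17 → 49/66 = 0.74242
  blight: TP=38, FP=5+8+5=18 → 38/56 = 0.67857
  healthy: TP=22, FP=8+12+3=23 → 22/45 = 0.48889
  mildew: TP=49, FP=9+10+6=25 → 49/74 = 0.66216
Weighted-precision = Σ (supportᵢ/N)·precisionᵢ with N=241: (71/241)·0.74242 + (70/241)·0.67857 + (41/241)·0.48889 + (59/241)·0.66216 = 0.6611

0.6611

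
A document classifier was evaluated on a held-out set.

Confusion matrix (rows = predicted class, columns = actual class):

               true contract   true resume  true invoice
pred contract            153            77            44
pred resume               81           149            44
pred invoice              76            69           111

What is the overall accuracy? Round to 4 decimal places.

Accuracy = trace / total = (153+149+111=413) / 804 = 413/804 = 0.5137

0.5137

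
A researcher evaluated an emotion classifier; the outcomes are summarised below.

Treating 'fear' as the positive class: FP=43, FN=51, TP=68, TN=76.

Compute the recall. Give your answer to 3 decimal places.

0.571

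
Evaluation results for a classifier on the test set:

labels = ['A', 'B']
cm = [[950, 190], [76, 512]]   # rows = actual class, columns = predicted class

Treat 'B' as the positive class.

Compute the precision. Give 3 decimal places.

Precision = TP/(TP+FP) = 512/(512+190) = 512/702 = 0.729

0.729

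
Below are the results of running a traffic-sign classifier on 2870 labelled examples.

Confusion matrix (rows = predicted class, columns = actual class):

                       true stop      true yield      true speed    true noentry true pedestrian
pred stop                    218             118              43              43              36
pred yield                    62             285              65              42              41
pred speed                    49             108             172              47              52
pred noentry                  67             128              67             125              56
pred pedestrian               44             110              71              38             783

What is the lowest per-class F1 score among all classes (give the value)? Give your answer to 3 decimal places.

0.339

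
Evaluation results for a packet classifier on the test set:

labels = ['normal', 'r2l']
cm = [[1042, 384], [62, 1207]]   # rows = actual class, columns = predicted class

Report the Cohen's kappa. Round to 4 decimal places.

0.6725

Observed agreement pₒ = trace/N = 2249/2695 = 0.83451
Expected agreement pₑ = Σ (rowᵢ·colᵢ)/N² = (1426·1104 + 1269·1591)/2695² = 0.49474
κ = (pₒ − pₑ)/(1 − pₑ) = (0.83451 − 0.49474)/(1 − 0.49474) = 0.6725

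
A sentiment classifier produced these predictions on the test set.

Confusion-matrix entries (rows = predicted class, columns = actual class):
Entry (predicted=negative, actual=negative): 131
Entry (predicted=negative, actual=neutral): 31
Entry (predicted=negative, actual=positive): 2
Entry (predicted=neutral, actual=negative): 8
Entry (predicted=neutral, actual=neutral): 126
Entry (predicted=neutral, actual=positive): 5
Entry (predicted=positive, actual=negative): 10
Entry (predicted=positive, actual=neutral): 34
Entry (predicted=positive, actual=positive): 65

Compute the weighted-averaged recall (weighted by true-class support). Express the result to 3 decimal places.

Per-class recall (TP/(TP+FN)):
  negative: TP=131, FN=8+10=18 → 131/149 = 0.8792
  neutral: TP=126, FN=31+34=65 → 126/191 = 0.6597
  positive: TP=65, FN=2+5=7 → 65/72 = 0.9028
Weighted-recall = Σ (supportᵢ/N)·recallᵢ with N=412: (149/412)·0.8792 + (191/412)·0.6597 + (72/412)·0.9028 = 0.782

0.782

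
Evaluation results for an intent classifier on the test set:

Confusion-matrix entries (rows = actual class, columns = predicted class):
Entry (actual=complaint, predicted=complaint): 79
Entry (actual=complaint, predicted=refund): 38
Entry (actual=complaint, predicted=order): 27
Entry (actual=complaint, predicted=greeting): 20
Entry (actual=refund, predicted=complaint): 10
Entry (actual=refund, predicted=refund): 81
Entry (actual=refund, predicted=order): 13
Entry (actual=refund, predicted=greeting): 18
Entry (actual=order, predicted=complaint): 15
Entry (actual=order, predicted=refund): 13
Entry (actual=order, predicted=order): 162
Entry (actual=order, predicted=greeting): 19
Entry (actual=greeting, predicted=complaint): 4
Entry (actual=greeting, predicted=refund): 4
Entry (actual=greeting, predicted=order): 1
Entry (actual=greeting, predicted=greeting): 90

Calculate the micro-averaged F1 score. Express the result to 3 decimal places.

Micro-averaging pools counts across classes: ΣTP=412, ΣFP=182, ΣFN=182.
Micro-F1 score = 2·TP/(2·TP+FP+FN) on pooled counts = 0.694 (equals overall accuracy in single-label multiclass).

0.694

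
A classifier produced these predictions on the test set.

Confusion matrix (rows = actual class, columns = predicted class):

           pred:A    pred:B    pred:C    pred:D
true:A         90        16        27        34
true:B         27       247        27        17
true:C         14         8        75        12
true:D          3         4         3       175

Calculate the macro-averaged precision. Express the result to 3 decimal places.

Per-class precision (TP/(TP+FP)):
  A: TP=90, FP=27+14+3=44 → 90/134 = 0.6716
  B: TP=247, FP=16+8+4=28 → 247/275 = 0.8982
  C: TP=75, FP=27+27+3=57 → 75/132 = 0.5682
  D: TP=175, FP=34+17+12=63 → 175/238 = 0.7353
Macro-precision = mean = (0.6716 + 0.8982 + 0.5682 + 0.7353) / 4 = 0.718

0.718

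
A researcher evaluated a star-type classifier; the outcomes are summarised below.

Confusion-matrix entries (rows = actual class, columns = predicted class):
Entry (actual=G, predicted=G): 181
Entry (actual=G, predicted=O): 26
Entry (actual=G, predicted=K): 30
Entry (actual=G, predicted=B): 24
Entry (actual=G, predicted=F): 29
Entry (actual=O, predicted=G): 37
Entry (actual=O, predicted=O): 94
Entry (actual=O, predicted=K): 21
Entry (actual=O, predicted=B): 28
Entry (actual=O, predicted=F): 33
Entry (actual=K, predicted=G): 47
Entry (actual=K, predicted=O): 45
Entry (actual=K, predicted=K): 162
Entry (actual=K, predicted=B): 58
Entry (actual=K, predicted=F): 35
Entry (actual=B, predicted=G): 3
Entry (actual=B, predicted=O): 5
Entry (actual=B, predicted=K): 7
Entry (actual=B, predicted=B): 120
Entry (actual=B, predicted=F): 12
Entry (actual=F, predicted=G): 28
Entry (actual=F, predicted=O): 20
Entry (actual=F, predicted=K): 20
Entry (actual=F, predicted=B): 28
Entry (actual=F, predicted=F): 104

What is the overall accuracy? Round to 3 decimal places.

Accuracy = trace / total = (181+94+162+120+104=661) / 1197 = 661/1197 = 0.552

0.552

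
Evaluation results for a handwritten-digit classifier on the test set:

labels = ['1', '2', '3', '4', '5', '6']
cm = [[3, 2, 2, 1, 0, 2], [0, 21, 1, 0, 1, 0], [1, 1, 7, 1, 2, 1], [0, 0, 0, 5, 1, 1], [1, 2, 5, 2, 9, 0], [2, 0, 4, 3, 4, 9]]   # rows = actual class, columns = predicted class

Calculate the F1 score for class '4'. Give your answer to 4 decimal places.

0.5263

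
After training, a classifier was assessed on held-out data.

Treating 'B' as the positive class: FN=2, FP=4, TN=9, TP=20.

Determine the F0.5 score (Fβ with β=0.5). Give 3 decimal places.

Fβ = (1+β²)·TP / ((1+β²)·TP + β²·FN + FP), with β²=1/4
= 1.25·20 / (1.25·20 + 0.25·2 + 4) = 0.847

0.847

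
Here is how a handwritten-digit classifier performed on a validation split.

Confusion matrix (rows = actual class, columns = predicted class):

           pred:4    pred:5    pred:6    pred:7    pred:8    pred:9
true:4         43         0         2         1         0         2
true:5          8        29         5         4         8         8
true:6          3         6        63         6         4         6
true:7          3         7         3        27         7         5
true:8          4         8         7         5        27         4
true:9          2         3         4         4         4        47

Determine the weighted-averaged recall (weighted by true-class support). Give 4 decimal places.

0.6396

Per-class recall (TP/(TP+FN)):
  4: TP=43, FN=0+2+1+0+2=5 → 43/48 = 0.89583
  5: TP=29, FN=8+5+4+8+8=33 → 29/62 = 0.46774
  6: TP=63, FN=3+6+6+4+6=25 → 63/88 = 0.71591
  7: TP=27, FN=3+7+3+7+5=25 → 27/52 = 0.51923
  8: TP=27, FN=4+8+7+5+4=28 → 27/55 = 0.49091
  9: TP=47, FN=2+3+4+4+4=17 → 47/64 = 0.73438
Weighted-recall = Σ (supportᵢ/N)·recallᵢ with N=369: (48/369)·0.89583 + (62/369)·0.46774 + (88/369)·0.71591 + (52/369)·0.51923 + (55/369)·0.49091 + (64/369)·0.73438 = 0.6396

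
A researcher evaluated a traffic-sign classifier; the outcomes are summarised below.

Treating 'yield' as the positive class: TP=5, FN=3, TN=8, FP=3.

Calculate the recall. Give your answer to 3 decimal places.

0.625

Recall = TP/(TP+FN) = 5/(5+3) = 5/8 = 0.625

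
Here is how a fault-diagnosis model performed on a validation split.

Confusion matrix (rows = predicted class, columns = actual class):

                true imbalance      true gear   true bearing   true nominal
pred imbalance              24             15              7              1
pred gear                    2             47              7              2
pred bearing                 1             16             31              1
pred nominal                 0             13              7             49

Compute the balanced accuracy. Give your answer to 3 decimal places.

0.732

Balanced accuracy = mean of per-class recall.
  imbalance: recall = 24/27 = 0.8889
  gear: recall = 47/91 = 0.5165
  bearing: recall = 31/52 = 0.5962
  nominal: recall = 49/53 = 0.9245
Mean = (0.8889 + 0.5165 + 0.5962 + 0.9245) / 4 = 0.732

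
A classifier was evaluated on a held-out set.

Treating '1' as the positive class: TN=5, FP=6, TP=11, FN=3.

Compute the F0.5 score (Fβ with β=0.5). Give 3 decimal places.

0.671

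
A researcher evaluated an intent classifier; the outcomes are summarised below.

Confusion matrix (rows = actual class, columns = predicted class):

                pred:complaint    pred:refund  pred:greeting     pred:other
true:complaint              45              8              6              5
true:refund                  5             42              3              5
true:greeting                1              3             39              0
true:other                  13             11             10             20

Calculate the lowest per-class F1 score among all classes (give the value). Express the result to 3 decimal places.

Per-class F1 score (2·TP/(2·TP+FP+FN)):
  complaint: TP=45, FP=5+1+13=19, FN=8+6+5=19 → 90/128 = 0.7031
  refund: TP=42, FP=8+3+11=22, FN=5+3+5=13 → 84/119 = 0.7059
  greeting: TP=39, FP=6+3+10=19, FN=1+3+0=4 → 78/101 = 0.7723
  other: TP=20, FP=5+5+0=10, FN=13+11+10=34 → 40/84 = 0.4762
Lowest is class 'other' with F1 score = 0.476.

0.476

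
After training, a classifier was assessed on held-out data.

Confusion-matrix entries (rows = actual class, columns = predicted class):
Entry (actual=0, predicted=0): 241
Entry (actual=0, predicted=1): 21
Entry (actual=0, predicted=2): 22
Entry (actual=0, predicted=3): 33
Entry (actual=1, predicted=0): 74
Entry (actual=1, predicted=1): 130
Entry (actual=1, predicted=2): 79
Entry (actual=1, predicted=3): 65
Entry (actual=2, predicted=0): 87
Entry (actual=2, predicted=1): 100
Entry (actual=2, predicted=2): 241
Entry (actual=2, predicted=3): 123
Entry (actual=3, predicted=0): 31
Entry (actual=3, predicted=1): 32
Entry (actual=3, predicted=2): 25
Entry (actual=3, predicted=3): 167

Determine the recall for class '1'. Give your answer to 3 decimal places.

0.374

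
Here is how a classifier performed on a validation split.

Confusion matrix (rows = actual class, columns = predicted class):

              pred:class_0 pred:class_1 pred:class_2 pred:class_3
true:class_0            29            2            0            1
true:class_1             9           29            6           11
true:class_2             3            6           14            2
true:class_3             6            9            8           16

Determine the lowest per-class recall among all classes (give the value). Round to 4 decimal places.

0.4103

Per-class recall (TP/(TP+FN)):
  class_0: TP=29, FN=2+0+1=3 → 29/32 = 0.90625
  class_1: TP=29, FN=9+6+11=26 → 29/55 = 0.52727
  class_2: TP=14, FN=3+6+2=11 → 14/25 = 0.56000
  class_3: TP=16, FN=6+9+8=23 → 16/39 = 0.41026
Lowest is class 'class_3' with recall = 0.4103.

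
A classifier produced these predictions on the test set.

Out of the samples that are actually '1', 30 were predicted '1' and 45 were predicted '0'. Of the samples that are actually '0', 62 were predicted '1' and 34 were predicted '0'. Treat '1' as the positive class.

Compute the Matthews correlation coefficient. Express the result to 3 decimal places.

-0.245

MCC = (TP·TN − FP·FN) / √((TP+FP)(TP+FN)(TN+FP)(TN+FN))
Numerator = 30·34 − 62·45 = -1770
Denominator = √(92·75·96·79) = √52329600 = 7233.9201
MCC = -1770 / 7233.9201 = -0.245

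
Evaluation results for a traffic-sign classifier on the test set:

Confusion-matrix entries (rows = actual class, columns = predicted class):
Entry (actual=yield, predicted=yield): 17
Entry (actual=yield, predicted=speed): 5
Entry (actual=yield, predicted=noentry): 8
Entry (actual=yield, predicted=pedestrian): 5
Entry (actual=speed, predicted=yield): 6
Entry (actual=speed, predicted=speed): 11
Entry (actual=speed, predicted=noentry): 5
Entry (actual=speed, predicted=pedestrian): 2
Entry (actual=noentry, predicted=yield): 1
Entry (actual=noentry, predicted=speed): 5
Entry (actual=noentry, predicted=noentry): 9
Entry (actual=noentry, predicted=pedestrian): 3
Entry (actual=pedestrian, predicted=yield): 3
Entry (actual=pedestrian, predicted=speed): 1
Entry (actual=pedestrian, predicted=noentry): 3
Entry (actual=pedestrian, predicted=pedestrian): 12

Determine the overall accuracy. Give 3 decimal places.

0.510

Accuracy = trace / total = (17+11+9+12=49) / 96 = 49/96 = 0.510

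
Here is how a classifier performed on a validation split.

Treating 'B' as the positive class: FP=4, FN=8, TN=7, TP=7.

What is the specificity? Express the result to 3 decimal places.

0.636

Specificity = TN/(TN+FP) = 7/(7+4) = 0.636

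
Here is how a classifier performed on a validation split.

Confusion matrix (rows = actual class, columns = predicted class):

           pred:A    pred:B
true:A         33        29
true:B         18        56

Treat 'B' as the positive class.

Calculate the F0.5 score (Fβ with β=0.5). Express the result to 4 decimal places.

Fβ = (1+β²)·TP / ((1+β²)·TP + β²·FN + FP), with β²=1/4
= 1.25·56 / (1.25·56 + 0.25·18 + 29) = 0.6763

0.6763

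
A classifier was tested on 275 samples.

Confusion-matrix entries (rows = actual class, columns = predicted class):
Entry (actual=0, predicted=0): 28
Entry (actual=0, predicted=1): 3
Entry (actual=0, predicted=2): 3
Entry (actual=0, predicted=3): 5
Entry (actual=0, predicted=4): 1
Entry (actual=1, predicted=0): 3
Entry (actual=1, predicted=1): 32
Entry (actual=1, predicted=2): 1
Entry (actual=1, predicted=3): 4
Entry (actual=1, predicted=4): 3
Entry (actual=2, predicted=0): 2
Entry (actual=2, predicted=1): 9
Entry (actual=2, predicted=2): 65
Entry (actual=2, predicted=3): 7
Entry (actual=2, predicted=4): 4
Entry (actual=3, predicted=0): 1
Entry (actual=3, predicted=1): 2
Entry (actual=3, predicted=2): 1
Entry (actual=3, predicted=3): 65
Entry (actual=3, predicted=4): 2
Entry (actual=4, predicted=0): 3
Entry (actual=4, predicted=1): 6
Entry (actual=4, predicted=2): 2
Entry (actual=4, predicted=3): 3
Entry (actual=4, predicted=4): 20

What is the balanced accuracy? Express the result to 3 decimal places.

Balanced accuracy = mean of per-class recall.
  0: recall = 28/40 = 0.7000
  1: recall = 32/43 = 0.7442
  2: recall = 65/87 = 0.7471
  3: recall = 65/71 = 0.9155
  4: recall = 20/34 = 0.5882
Mean = (0.7000 + 0.7442 + 0.7471 + 0.9155 + 0.5882) / 5 = 0.739

0.739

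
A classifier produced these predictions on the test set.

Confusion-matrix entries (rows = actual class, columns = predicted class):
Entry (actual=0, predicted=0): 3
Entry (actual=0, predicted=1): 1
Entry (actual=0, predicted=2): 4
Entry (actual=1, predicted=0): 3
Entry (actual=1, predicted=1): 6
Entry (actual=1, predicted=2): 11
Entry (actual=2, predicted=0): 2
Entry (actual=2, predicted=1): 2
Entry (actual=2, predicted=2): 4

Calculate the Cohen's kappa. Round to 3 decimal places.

0.080

Observed agreement pₒ = trace/N = 13/36 = 0.3611
Expected agreement pₑ = Σ (rowᵢ·colᵢ)/N² = (8·8 + 20·9 + 8·19)/36² = 0.3056
κ = (pₒ − pₑ)/(1 − pₑ) = (0.3611 − 0.3056)/(1 − 0.3056) = 0.080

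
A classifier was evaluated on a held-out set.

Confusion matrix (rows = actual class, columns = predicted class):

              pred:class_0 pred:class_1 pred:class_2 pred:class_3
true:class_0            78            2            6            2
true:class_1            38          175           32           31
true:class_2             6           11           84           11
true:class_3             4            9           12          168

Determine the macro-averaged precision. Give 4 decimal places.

0.7317

Per-class precision (TP/(TP+FP)):
  class_0: TP=78, FP=38+6+4=48 → 78/126 = 0.61905
  class_1: TP=175, FP=2+11+9=22 → 175/197 = 0.88832
  class_2: TP=84, FP=6+32+12=50 → 84/134 = 0.62687
  class_3: TP=168, FP=2+31+11=44 → 168/212 = 0.79245
Macro-precision = mean = (0.61905 + 0.88832 + 0.62687 + 0.79245) / 4 = 0.7317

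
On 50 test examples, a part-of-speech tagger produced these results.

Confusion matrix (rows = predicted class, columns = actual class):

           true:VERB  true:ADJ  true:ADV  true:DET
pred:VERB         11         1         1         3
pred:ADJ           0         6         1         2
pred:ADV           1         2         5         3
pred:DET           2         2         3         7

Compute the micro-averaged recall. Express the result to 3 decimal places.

Micro-averaging pools counts across classes: ΣTP=29, ΣFP=21, ΣFN=21.
Micro-recall = TP/(TP+FN) on pooled counts = 0.580 (equals overall accuracy in single-label multiclass).

0.580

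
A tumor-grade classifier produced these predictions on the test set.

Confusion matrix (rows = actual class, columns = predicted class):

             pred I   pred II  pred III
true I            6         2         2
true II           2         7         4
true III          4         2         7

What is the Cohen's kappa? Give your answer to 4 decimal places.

0.3333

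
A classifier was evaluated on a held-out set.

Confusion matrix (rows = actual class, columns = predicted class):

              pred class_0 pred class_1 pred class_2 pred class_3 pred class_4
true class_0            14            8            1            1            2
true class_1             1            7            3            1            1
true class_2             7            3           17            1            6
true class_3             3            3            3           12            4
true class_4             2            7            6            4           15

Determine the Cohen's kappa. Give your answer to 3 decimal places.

0.364

Observed agreement pₒ = trace/N = 65/132 = 0.4924
Expected agreement pₑ = Σ (rowᵢ·colᵢ)/N² = (26·27 + 13·28 + 34·30 + 25·19 + 34·28)/132² = 0.2016
κ = (pₒ − pₑ)/(1 − pₑ) = (0.4924 − 0.2016)/(1 − 0.2016) = 0.364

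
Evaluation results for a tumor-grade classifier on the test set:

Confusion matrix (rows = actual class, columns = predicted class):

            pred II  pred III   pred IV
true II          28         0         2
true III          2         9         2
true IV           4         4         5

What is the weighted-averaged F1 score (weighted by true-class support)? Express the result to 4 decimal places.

0.7350

Per-class F1 score (2·TP/(2·TP+FP+FN)):
  II: TP=28, FP=2+4=6, FN=0+2=2 → 56/64 = 0.87500
  III: TP=9, FP=0+4=4, FN=2+2=4 → 18/26 = 0.69231
  IV: TP=5, FP=2+2=4, FN=4+4=8 → 10/22 = 0.45455
Weighted-F1 score = Σ (supportᵢ/N)·F1 scoreᵢ with N=56: (30/56)·0.87500 + (13/56)·0.69231 + (13/56)·0.45455 = 0.7350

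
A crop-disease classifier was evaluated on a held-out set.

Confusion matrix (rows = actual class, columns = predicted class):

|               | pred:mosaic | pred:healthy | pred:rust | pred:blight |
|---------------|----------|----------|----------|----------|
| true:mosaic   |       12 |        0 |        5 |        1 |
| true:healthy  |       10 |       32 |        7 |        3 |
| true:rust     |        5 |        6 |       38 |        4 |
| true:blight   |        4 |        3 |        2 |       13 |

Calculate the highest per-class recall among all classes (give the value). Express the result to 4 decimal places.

Per-class recall (TP/(TP+FN)):
  mosaic: TP=12, FN=0+5+1=6 → 12/18 = 0.66667
  healthy: TP=32, FN=10+7+3=20 → 32/52 = 0.61538
  rust: TP=38, FN=5+6+4=15 → 38/53 = 0.71698
  blight: TP=13, FN=4+3+2=9 → 13/22 = 0.59091
Highest is class 'rust' with recall = 0.7170.

0.7170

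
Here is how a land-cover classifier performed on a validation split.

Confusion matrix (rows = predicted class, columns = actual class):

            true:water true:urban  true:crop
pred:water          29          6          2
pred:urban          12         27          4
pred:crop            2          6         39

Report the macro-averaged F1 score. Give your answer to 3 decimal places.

Per-class F1 score (2·TP/(2·TP+FP+FN)):
  water: TP=29, FP=6+2=8, FN=12+2=14 → 58/80 = 0.7250
  urban: TP=27, FP=12+4=16, FN=6+6=12 → 54/82 = 0.6585
  crop: TP=39, FP=2+6=8, FN=2+4=6 → 78/92 = 0.8478
Macro-F1 score = mean = (0.7250 + 0.6585 + 0.8478) / 3 = 0.744

0.744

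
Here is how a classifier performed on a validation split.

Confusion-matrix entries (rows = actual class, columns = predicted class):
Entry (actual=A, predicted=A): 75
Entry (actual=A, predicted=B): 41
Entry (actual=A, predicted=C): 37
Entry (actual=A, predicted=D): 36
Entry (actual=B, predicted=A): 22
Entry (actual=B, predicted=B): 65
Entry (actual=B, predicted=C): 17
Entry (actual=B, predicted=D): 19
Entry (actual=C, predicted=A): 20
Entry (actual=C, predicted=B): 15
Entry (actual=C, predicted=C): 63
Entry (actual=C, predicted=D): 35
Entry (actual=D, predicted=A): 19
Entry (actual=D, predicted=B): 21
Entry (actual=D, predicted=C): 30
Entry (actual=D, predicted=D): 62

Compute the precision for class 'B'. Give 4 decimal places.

precision = TP/(TP+FP).
B: TP=65, FP=41+15+21=77 → 65/142 = 0.45775

0.4577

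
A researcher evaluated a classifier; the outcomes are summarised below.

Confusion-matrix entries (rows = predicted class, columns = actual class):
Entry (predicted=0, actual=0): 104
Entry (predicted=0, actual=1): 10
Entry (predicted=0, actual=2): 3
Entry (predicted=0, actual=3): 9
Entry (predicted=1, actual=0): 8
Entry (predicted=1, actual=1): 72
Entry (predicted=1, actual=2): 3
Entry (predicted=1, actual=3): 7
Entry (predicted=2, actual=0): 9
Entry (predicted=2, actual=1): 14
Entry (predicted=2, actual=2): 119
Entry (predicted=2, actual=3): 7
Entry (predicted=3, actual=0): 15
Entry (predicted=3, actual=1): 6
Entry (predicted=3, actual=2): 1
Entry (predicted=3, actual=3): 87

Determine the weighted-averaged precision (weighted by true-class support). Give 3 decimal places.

0.807

Per-class precision (TP/(TP+FP)):
  0: TP=104, FP=10+3+9=22 → 104/126 = 0.8254
  1: TP=72, FP=8+3+7=18 → 72/90 = 0.8000
  2: TP=119, FP=9+14+7=30 → 119/149 = 0.7987
  3: TP=87, FP=15+6+1=22 → 87/109 = 0.7982
Weighted-precision = Σ (supportᵢ/N)·precisionᵢ with N=474: (136/474)·0.8254 + (102/474)·0.8000 + (126/474)·0.7987 + (110/474)·0.7982 = 0.807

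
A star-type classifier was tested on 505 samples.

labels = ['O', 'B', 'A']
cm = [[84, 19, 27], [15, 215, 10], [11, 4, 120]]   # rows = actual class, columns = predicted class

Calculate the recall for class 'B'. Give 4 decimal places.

0.8958

Take TP from the diagonal, FP from the rest of the 'B' prediction marginal, FN from the rest of the 'B' actual marginal.
recall = TP/(TP+FN).
B: TP=215, FN=15+10=25 → 215/240 = 0.89583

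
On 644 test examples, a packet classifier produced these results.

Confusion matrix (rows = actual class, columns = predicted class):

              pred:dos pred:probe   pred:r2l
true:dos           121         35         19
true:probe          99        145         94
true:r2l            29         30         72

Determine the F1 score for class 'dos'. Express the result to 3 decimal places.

Take TP from the diagonal, FP from the rest of the 'dos' prediction marginal, FN from the rest of the 'dos' actual marginal.
F1 score = 2·TP/(2·TP+FP+FN).
dos: TP=121, FP=99+29=128, FN=35+19=54 → 242/424 = 0.5708

0.571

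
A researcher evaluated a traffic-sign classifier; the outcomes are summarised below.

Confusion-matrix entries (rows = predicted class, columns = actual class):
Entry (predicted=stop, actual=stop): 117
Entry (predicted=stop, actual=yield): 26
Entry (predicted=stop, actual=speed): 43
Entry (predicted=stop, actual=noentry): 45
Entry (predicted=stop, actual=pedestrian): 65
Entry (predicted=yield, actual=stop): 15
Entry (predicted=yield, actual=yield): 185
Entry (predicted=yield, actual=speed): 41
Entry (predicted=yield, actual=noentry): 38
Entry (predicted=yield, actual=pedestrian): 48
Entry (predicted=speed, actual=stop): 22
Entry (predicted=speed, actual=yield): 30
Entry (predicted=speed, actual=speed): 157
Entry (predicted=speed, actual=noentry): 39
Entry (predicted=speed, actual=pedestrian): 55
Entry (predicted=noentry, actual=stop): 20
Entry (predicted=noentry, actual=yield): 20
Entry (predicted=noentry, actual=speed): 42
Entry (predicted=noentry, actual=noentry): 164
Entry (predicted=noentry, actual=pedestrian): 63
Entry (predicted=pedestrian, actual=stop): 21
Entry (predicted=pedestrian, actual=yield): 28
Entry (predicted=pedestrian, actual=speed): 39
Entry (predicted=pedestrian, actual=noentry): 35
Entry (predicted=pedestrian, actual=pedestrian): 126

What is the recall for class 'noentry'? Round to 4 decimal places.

0.5109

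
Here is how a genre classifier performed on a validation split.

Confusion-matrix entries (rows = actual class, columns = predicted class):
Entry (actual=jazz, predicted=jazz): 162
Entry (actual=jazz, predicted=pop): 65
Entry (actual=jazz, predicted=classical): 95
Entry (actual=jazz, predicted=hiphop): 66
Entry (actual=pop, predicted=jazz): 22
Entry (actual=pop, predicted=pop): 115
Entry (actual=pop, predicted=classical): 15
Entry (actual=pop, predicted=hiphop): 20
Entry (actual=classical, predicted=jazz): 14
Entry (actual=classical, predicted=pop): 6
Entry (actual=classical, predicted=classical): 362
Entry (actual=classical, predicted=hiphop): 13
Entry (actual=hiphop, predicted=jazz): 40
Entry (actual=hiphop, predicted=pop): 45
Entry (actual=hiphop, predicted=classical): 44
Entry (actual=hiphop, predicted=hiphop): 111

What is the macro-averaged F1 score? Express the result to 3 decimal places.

Per-class F1 score (2·TP/(2·TP+FP+FN)):
  jazz: TP=162, FP=22+14+40=76, FN=65+95+66=226 → 324/626 = 0.5176
  pop: TP=115, FP=65+6+45=116, FN=22+15+20=57 → 230/403 = 0.5707
  classical: TP=362, FP=95+15+44=154, FN=14+6+13=33 → 724/911 = 0.7947
  hiphop: TP=111, FP=66+20+13=99, FN=40+45+44=129 → 222/450 = 0.4933
Macro-F1 score = mean = (0.5176 + 0.5707 + 0.7947 + 0.4933) / 4 = 0.594

0.594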